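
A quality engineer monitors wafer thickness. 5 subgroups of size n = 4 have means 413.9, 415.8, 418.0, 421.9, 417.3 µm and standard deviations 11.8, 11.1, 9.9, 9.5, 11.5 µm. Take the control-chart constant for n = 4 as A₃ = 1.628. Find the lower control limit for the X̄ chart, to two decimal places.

X̄̄ = (413.9 + 415.8 + 418.0 + 421.9 + 417.3) / 5 = 417.3800
s̄ = (11.8 + 11.1 + 9.9 + 9.5 + 11.5) / 5 = 10.7600
LCL = X̄̄ − A₃·s̄ = 417.3800 − 1.628 × 10.7600 = 399.8627

399.86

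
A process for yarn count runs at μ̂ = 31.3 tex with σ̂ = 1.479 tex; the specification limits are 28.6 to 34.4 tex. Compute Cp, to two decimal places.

0.65

Cp = (USL − LSL) / (6σ̂) = (34.4 − 28.6) / (6 × 1.479) = 5.8000 / 8.8740 = 0.6536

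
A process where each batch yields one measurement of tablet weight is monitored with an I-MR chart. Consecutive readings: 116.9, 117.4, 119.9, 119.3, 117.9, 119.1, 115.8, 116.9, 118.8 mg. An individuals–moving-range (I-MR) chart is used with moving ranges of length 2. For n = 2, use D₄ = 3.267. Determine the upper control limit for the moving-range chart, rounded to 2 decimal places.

Moving ranges: 0.5, 2.5, 0.6, 1.4, 1.2, 3.3, 1.1, 1.9; M̄R̄ = 12.5000 / 8 = 1.5625
UCL_MR = D₄·M̄R̄ = 3.267 × 1.5625 = 5.1047

5.10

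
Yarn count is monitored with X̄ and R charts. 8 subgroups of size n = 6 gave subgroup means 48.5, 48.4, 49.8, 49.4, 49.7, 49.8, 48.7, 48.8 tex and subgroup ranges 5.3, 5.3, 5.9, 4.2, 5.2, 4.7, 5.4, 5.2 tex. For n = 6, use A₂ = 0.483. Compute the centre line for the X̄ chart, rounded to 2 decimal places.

X̄̄ = (48.5 + 48.4 + 49.8 + 49.4 + 49.7 + 49.8 + 48.7 + 48.8) / 8 = 393.1000 / 8 = 49.1375
CL = X̄̄ = 49.1375

49.14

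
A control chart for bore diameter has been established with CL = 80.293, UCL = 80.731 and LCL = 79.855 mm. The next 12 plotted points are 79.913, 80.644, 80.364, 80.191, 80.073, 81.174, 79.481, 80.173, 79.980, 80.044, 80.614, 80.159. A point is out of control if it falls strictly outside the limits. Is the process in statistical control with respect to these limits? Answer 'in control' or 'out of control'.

Compare each point to [79.855, 80.731]: sample 6 = 81.174 > UCL; sample 7 = 79.481 < LCL.

out of control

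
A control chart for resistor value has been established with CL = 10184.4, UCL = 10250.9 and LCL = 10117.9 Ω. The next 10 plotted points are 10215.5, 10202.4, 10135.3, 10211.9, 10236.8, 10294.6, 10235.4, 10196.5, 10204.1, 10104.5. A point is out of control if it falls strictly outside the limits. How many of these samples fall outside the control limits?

2

Compare each point to [10117.9, 10250.9]: sample 6 = 10294.6 > UCL; sample 10 = 10104.5 < LCL.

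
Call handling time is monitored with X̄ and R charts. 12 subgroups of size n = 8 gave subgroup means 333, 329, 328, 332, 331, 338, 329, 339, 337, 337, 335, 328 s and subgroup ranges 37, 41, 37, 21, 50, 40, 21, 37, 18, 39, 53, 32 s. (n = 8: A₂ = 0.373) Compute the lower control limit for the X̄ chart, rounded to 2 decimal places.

X̄̄ = (333 + 329 + 328 + 332 + 331 + 338 + 329 + 339 + 337 + 337 + 335 + 328) / 12 = 3996.0000 / 12 = 333.0000
R̄ = (37 + 41 + 37 + 21 + 50 + 40 + 21 + 37 + 18 + 39 + 53 + 32) / 12 = 426.0000 / 12 = 35.5000
LCL = X̄̄ − A₂·R̄ = 333.0000 − 0.373 × 35.5000 = 319.7585

319.76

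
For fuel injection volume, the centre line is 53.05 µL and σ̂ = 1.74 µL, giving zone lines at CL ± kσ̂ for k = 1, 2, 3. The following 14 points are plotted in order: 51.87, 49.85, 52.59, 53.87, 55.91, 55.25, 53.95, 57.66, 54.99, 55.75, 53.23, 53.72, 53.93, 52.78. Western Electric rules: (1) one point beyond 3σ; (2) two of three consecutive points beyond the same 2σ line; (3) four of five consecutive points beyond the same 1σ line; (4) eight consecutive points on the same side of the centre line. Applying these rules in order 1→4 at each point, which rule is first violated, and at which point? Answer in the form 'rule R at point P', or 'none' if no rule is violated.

Zone of each point (C = within 1σ̂, B = 1σ̂–2σ̂, A = 2σ̂–3σ̂, * = beyond 3σ̂; sign = side of CL): 1:-C, 2:-B, 3:-C, 4:+C, 5:+B, 6:+B, 7:+C, 8:+A, 9:+B, 10:+B, 11:+C, 12:+C, 13:+C, 14:-C
Rule 3 (four of five consecutive points beyond the same 1σ limit) is satisfied at point 9.

rule 3 at point 9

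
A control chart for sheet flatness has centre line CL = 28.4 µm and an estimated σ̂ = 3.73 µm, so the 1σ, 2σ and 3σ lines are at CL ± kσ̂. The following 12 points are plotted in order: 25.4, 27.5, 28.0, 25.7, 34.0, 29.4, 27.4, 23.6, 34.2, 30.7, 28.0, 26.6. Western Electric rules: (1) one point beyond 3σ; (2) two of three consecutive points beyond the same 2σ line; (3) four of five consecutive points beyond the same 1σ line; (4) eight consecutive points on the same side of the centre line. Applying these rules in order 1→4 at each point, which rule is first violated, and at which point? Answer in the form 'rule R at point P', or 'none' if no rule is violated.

Zone of each point (C = within 1σ̂, B = 1σ̂–2σ̂, A = 2σ̂–3σ̂, * = beyond 3σ̂; sign = side of CL): 1:-C, 2:-C, 3:-C, 4:-C, 5:+B, 6:+C, 7:-C, 8:-B, 9:+B, 10:+C, 11:-C, 12:-C
No rule fires across all 12 points.

none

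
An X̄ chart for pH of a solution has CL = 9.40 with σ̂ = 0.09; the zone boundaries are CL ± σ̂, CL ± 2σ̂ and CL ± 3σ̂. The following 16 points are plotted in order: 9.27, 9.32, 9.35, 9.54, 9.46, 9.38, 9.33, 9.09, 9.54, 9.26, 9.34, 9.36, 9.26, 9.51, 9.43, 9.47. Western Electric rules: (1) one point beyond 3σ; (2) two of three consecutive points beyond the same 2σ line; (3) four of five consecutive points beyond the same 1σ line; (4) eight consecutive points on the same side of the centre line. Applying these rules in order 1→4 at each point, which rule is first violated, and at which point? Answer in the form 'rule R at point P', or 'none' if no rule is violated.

rule 1 at point 8

Zone of each point (C = within 1σ̂, B = 1σ̂–2σ̂, A = 2σ̂–3σ̂, * = beyond 3σ̂; sign = side of CL): 1:-B, 2:-C, 3:-C, 4:+B, 5:+C, 6:-C, 7:-C, 8:-*, 9:+B, 10:-B, 11:-C, 12:-C, 13:-B, 14:+B, 15:+C, 16:+C
Rule 1 (one point beyond the 3σ limits) is satisfied at point 8.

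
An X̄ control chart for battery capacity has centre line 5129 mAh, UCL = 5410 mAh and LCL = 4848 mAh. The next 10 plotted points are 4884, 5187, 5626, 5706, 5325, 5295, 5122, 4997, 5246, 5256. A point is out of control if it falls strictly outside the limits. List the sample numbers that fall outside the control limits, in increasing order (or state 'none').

Compare each point to [4848, 5410]: sample 3 = 5626 > UCL; sample 4 = 5706 > UCL.

3, 4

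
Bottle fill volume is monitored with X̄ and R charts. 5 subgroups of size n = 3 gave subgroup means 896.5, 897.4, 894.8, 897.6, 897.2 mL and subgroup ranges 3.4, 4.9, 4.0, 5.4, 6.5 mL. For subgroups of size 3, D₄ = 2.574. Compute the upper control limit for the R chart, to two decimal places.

R̄ = (3.4 + 4.9 + 4.0 + 5.4 + 6.5) / 5 = 24.2000 / 5 = 4.8400
UCL_R = D₄·R̄ = 2.574 × 4.8400 = 12.4582

12.46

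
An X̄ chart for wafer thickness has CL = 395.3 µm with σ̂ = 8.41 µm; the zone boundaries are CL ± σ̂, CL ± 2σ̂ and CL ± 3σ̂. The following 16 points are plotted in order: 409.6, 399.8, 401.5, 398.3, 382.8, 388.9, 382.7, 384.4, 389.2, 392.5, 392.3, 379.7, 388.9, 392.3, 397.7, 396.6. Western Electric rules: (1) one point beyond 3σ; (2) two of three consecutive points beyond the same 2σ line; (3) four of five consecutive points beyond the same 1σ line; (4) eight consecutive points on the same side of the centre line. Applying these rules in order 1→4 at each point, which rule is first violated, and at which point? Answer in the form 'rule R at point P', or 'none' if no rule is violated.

rule 4 at point 12

Zone of each point (C = within 1σ̂, B = 1σ̂–2σ̂, A = 2σ̂–3σ̂, * = beyond 3σ̂; sign = side of CL): 1:+B, 2:+C, 3:+C, 4:+C, 5:-B, 6:-C, 7:-B, 8:-B, 9:-C, 10:-C, 11:-C, 12:-B, 13:-C, 14:-C, 15:+C, 16:+C
Rule 4 (eight consecutive points on the same side of the centre line) is satisfied at point 12.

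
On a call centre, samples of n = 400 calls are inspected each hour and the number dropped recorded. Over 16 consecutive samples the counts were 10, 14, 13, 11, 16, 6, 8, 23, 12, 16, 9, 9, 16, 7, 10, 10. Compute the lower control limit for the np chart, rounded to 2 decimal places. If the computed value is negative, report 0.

p̄ = Σdᵢ / (k·n) = 190 / (16 × 400) = 0.02969
LCL = np̄ − 3·√(np̄(1−p̄)) = 11.8750 − 3 × 3.3945 = 1.6916

1.69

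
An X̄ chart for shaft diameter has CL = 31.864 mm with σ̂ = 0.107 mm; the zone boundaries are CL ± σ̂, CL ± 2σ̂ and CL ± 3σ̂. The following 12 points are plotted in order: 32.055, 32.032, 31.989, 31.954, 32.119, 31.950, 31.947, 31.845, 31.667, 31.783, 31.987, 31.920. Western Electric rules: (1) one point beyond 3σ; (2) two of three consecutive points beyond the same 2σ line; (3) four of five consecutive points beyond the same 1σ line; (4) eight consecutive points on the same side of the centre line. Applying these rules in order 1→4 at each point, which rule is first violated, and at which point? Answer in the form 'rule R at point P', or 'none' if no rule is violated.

Zone of each point (C = within 1σ̂, B = 1σ̂–2σ̂, A = 2σ̂–3σ̂, * = beyond 3σ̂; sign = side of CL): 1:+B, 2:+B, 3:+B, 4:+C, 5:+A, 6:+C, 7:+C, 8:-C, 9:-B, 10:-C, 11:+B, 12:+C
Rule 3 (four of five consecutive points beyond the same 1σ limit) is satisfied at point 5.

rule 3 at point 5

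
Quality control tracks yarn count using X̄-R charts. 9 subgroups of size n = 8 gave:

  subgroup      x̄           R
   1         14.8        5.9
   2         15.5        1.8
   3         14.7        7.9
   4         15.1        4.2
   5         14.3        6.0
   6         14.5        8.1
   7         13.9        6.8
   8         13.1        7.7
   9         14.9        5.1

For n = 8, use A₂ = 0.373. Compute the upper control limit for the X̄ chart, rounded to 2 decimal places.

X̄̄ = (14.8 + 15.5 + 14.7 + 15.1 + 14.3 + 14.5 + 13.9 + 13.1 + 14.9) / 9 = 130.8000 / 9 = 14.5333
R̄ = (5.9 + 1.8 + 7.9 + 4.2 + 6.0 + 8.1 + 6.8 + 7.7 + 5.1) / 9 = 53.5000 / 9 = 5.9444
UCL = X̄̄ + A₂·R̄ = 14.5333 + 0.373 × 5.9444 = 16.7506

16.75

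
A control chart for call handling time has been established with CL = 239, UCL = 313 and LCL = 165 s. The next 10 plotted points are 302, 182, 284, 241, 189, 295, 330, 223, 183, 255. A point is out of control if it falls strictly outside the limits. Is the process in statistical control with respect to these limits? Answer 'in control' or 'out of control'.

Compare each point to [165, 313]: sample 7 = 330 > UCL.

out of control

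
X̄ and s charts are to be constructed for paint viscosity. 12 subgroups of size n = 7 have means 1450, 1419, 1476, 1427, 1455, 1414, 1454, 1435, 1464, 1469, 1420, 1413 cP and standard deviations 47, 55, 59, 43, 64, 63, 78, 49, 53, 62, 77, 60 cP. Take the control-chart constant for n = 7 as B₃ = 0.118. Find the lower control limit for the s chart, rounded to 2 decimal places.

6.98

s̄ = (47 + 55 + 59 + 43 + 64 + 63 + 78 + 49 + 53 + 62 + 77 + 60) / 12 = 59.1667
LCL_s = B₃·s̄ = 0.118 × 59.1667 = 6.9817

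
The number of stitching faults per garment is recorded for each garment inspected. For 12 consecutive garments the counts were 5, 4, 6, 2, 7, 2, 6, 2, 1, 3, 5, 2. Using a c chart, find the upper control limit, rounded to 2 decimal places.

c̄ = (5 + 4 + 6 + 2 + 7 + 2 + 6 + 2 + 1 + 3 + 5 + 2) / 12 = 45 / 12 = 3.7500
UCL = c̄ + 3√c̄ = 3.7500 + 3 × √3.7500 = 3.7500 + 3 × 1.9365 = 9.5595

9.56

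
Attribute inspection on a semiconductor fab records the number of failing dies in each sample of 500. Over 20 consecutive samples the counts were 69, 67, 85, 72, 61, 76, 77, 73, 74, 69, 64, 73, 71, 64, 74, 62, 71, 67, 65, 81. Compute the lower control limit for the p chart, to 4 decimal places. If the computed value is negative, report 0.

p̄ = Σdᵢ / (k·n) = 1415 / (20 × 500) = 0.14150
LCL = p̄ − 3·√(p̄(1−p̄)/n) = 0.14150 − 3 × 0.01559 = 0.09474

0.0947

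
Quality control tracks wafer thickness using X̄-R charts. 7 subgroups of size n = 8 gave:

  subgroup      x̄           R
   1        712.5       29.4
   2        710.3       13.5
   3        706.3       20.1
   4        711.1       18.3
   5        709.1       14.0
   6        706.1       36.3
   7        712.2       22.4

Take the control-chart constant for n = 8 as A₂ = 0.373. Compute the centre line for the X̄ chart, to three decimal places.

X̄̄ = (712.5 + 710.3 + 706.3 + 711.1 + 709.1 + 706.1 + 712.2) / 7 = 4967.6000 / 7 = 709.6571
CL = X̄̄ = 709.6571

709.657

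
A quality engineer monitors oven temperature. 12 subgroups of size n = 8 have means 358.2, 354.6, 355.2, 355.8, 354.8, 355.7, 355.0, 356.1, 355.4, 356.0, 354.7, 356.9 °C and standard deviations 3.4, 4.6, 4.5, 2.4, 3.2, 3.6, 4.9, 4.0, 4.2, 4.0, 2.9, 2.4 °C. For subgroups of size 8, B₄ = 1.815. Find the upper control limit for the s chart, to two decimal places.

6.67

s̄ = (3.4 + 4.6 + 4.5 + 2.4 + 3.2 + 3.6 + 4.9 + 4.0 + 4.2 + 4.0 + 2.9 + 2.4) / 12 = 3.6750
UCL_s = B₄·s̄ = 1.815 × 3.6750 = 6.6701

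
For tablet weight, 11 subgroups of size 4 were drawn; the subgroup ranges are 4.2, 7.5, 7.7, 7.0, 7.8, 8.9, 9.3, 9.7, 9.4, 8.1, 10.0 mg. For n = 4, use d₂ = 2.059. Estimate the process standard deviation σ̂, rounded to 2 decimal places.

R̄ = (4.2 + 7.5 + 7.7 + 7.0 + 7.8 + 8.9 + 9.3 + 9.7 + 9.4 + 8.1 + 10.0) / 11 = 8.1455
σ̂ = R̄ / d₂ = 8.1455 / 2.059 = 3.9560

3.96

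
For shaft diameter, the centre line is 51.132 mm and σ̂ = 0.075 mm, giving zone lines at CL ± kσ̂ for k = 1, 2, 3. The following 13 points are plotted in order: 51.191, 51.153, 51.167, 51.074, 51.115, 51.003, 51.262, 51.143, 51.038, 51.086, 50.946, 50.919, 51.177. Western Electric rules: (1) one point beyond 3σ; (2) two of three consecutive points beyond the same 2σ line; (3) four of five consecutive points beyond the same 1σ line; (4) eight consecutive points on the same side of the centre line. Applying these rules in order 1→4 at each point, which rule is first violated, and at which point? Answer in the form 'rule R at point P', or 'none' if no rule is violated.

rule 2 at point 12

Zone of each point (C = within 1σ̂, B = 1σ̂–2σ̂, A = 2σ̂–3σ̂, * = beyond 3σ̂; sign = side of CL): 1:+C, 2:+C, 3:+C, 4:-C, 5:-C, 6:-B, 7:+B, 8:+C, 9:-B, 10:-C, 11:-A, 12:-A, 13:+C
Rule 2 (two of three consecutive points beyond the same 2σ limit) is satisfied at point 12.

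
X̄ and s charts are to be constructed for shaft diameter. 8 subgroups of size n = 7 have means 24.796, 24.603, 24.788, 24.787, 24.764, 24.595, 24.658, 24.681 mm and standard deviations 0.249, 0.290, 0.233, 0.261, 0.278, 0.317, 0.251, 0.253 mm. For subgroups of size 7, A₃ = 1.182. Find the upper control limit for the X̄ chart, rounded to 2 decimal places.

25.02

X̄̄ = (24.796 + 24.603 + 24.788 + 24.787 + 24.764 + 24.595 + 24.658 + 24.681) / 8 = 24.7090
s̄ = (0.249 + 0.290 + 0.233 + 0.261 + 0.278 + 0.317 + 0.251 + 0.253) / 8 = 0.2665
UCL = X̄̄ + A₃·s̄ = 24.7090 + 1.182 × 0.2665 = 25.0240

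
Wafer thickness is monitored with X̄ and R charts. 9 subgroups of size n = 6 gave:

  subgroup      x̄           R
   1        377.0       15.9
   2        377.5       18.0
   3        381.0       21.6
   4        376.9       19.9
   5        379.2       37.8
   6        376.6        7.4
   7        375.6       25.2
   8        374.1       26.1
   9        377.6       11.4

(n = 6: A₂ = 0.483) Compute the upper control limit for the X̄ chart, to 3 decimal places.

387.115

X̄̄ = (377.0 + 377.5 + 381.0 + 376.9 + 379.2 + 376.6 + 375.6 + 374.1 + 377.6) / 9 = 3395.5000 / 9 = 377.2778
R̄ = (15.9 + 18.0 + 21.6 + 19.9 + 37.8 + 7.4 + 25.2 + 26.1 + 11.4) / 9 = 183.3000 / 9 = 20.3667
UCL = X̄̄ + A₂·R̄ = 377.2778 + 0.483 × 20.3667 = 387.1149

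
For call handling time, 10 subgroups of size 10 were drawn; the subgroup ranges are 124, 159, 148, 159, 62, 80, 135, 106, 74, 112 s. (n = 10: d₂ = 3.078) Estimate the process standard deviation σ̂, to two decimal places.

37.65

R̄ = (124 + 159 + 148 + 159 + 62 + 80 + 135 + 106 + 74 + 112) / 10 = 115.9000
σ̂ = R̄ / d₂ = 115.9000 / 3.078 = 37.6543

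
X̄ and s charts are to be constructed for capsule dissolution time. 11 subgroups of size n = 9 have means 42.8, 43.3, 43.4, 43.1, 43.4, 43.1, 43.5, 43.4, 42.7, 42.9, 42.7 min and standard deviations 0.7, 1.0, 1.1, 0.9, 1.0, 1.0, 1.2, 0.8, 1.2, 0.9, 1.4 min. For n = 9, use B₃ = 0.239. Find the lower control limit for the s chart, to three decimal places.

s̄ = (0.7 + 1.0 + 1.1 + 0.9 + 1.0 + 1.0 + 1.2 + 0.8 + 1.2 + 0.9 + 1.4) / 11 = 1.0182
LCL_s = B₃·s̄ = 0.239 × 1.0182 = 0.2433

0.243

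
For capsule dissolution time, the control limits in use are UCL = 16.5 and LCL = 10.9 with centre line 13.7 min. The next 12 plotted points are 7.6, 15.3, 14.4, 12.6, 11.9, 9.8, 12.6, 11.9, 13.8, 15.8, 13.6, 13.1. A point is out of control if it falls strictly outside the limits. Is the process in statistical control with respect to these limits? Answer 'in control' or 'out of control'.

Compare each point to [10.9, 16.5]: sample 1 = 7.6 < LCL; sample 6 = 9.8 < LCL.

out of control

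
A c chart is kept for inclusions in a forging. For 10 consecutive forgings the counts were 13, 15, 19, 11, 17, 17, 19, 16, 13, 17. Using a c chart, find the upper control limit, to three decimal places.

c̄ = (13 + 15 + 19 + 11 + 17 + 17 + 19 + 16 + 13 + 17) / 10 = 157 / 10 = 15.7000
UCL = c̄ + 3√c̄ = 15.7000 + 3 × √15.7000 = 15.7000 + 3 × 3.9623 = 27.5870

27.587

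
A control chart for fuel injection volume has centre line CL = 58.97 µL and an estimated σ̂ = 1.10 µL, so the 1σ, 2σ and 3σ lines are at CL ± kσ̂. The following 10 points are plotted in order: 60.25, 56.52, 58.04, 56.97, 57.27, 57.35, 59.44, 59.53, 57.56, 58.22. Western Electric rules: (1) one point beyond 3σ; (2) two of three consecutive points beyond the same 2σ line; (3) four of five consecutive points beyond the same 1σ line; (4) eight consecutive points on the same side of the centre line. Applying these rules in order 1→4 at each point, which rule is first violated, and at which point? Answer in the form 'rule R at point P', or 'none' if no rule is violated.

rule 3 at point 6

Zone of each point (C = within 1σ̂, B = 1σ̂–2σ̂, A = 2σ̂–3σ̂, * = beyond 3σ̂; sign = side of CL): 1:+B, 2:-A, 3:-C, 4:-B, 5:-B, 6:-B, 7:+C, 8:+C, 9:-B, 10:-C
Rule 3 (four of five consecutive points beyond the same 1σ limit) is satisfied at point 6.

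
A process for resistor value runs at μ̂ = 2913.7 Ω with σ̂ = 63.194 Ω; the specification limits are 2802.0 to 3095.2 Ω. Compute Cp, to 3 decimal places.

Cp = (USL − LSL) / (6σ̂) = (3095.2 − 2802.0) / (6 × 63.194) = 293.2000 / 379.1640 = 0.7733

0.773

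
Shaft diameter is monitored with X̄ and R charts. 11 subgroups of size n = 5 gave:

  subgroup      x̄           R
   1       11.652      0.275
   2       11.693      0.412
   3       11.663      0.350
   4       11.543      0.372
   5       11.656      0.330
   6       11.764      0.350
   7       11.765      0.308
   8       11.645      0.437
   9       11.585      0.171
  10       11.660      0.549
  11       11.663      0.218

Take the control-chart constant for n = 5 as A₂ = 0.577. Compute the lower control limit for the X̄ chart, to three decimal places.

X̄̄ = (11.652 + 11.693 + 11.663 + 11.543 + 11.656 + 11.764 + 11.765 + 11.645 + 11.585 + 11.660 + 11.663) / 11 = 128.2890 / 11 = 11.6626
R̄ = (0.275 + 0.412 + 0.350 + 0.372 + 0.330 + 0.350 + 0.308 + 0.437 + 0.171 + 0.549 + 0.218) / 11 = 3.7720 / 11 = 0.3429
LCL = X̄̄ − A₂·R̄ = 11.6626 − 0.577 × 0.3429 = 11.4648

11.465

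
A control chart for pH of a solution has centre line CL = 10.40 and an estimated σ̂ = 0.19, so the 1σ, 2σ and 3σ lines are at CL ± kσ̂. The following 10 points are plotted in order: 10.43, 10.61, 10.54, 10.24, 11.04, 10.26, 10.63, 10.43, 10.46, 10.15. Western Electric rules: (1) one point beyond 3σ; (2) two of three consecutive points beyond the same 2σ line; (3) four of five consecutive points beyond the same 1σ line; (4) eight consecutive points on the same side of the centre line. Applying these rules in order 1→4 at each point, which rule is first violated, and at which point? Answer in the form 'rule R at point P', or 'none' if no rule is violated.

rule 1 at point 5

Zone of each point (C = within 1σ̂, B = 1σ̂–2σ̂, A = 2σ̂–3σ̂, * = beyond 3σ̂; sign = side of CL): 1:+C, 2:+B, 3:+C, 4:-C, 5:+*, 6:-C, 7:+B, 8:+C, 9:+C, 10:-B
Rule 1 (one point beyond the 3σ limits) is satisfied at point 5.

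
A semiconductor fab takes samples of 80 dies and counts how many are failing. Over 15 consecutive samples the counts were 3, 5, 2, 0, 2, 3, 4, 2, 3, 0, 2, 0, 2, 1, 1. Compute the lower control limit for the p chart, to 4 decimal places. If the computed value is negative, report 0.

0.0000

p̄ = Σdᵢ / (k·n) = 30 / (15 × 80) = 0.02500
LCL = p̄ − 3·√(p̄(1−p̄)/n) = 0.02500 − 3 × 0.01746 = -0.02737 → 0 (negative, so LCL = 0)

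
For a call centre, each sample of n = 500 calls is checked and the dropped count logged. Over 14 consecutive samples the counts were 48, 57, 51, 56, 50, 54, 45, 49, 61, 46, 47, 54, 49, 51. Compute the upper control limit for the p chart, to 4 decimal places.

0.1433

p̄ = Σdᵢ / (k·n) = 718 / (14 × 500) = 0.10257
UCL = p̄ + 3·√(p̄(1−p̄)/n) = 0.10257 + 3 × √(0.10257×0.89743/500) = 0.10257 + 3 × 0.01357 = 0.14328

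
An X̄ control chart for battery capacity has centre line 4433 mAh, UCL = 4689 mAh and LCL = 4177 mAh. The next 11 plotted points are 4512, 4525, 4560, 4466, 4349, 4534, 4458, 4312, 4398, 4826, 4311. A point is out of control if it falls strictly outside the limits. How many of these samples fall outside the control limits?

Compare each point to [4177, 4689]: sample 10 = 4826 > UCL.

1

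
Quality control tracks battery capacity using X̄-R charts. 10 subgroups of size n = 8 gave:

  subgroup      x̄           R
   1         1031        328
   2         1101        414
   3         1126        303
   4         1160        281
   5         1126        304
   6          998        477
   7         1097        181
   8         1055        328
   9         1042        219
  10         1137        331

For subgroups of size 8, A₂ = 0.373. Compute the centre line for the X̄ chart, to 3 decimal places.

1087.300

X̄̄ = (1031 + 1101 + 1126 + 1160 + 1126 + 998 + 1097 + 1055 + 1042 + 1137) / 10 = 10873.0000 / 10 = 1087.3000
CL = X̄̄ = 1087.3000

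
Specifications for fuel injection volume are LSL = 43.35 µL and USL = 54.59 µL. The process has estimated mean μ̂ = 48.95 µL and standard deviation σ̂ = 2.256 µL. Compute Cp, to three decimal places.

Cp = (USL − LSL) / (6σ̂) = (54.59 − 43.35) / (6 × 2.256) = 11.2400 / 13.5360 = 0.8304

0.830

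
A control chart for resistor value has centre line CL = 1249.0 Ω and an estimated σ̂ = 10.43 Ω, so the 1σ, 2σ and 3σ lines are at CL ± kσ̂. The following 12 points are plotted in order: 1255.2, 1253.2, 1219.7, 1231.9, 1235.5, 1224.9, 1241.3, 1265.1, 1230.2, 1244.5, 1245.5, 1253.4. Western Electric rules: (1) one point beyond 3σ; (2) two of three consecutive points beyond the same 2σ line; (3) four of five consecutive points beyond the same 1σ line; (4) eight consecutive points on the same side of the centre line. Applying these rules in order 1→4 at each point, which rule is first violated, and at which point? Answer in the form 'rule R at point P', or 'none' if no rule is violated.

Zone of each point (C = within 1σ̂, B = 1σ̂–2σ̂, A = 2σ̂–3σ̂, * = beyond 3σ̂; sign = side of CL): 1:+C, 2:+C, 3:-A, 4:-B, 5:-B, 6:-A, 7:-C, 8:+B, 9:-B, 10:-C, 11:-C, 12:+C
Rule 3 (four of five consecutive points beyond the same 1σ limit) is satisfied at point 6.

rule 3 at point 6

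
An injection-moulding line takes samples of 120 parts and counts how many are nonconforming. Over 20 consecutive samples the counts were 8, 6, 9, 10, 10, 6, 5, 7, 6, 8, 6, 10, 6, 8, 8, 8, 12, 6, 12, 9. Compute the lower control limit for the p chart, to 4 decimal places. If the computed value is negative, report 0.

0.0000

p̄ = Σdᵢ / (k·n) = 160 / (20 × 120) = 0.06667
LCL = p̄ − 3·√(p̄(1−p̄)/n) = 0.06667 − 3 × 0.02277 = -0.00165 → 0 (negative, so LCL = 0)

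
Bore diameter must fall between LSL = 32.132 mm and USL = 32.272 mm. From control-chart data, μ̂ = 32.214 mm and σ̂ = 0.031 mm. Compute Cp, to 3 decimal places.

Cp = (USL − LSL) / (6σ̂) = (32.272 − 32.132) / (6 × 0.031) = 0.1400 / 0.1860 = 0.7527

0.753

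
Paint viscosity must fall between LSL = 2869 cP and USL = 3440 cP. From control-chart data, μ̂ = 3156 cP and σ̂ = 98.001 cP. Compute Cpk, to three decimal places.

0.966

Cpu = (USL − μ̂) / (3σ̂) = (3440 − 3156) / (3 × 98.001) = 0.9660; Cpl = (μ̂ − LSL) / (3σ̂) = (3156 − 2869) / (3 × 98.001) = 0.9762; Cpk = min(Cpu, Cpl) = 0.9660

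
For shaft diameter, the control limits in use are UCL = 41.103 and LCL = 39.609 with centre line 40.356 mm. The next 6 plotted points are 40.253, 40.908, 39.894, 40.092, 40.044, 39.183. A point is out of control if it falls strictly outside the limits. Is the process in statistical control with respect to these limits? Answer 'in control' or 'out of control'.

out of control

Compare each point to [39.609, 41.103]: sample 6 = 39.183 < LCL.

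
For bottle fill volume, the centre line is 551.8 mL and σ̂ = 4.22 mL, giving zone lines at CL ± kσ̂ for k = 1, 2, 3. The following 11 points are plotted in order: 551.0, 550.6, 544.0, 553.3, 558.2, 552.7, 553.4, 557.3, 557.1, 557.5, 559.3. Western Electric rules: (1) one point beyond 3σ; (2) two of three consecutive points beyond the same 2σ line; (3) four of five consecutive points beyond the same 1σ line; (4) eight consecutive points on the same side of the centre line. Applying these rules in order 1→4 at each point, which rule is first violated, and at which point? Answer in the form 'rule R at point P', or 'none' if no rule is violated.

Zone of each point (C = within 1σ̂, B = 1σ̂–2σ̂, A = 2σ̂–3σ̂, * = beyond 3σ̂; sign = side of CL): 1:-C, 2:-C, 3:-B, 4:+C, 5:+B, 6:+C, 7:+C, 8:+B, 9:+B, 10:+B, 11:+B
Rule 3 (four of five consecutive points beyond the same 1σ limit) is satisfied at point 11.

rule 3 at point 11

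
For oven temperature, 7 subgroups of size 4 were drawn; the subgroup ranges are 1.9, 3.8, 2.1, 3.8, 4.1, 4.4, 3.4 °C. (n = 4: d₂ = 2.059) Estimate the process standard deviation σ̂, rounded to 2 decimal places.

R̄ = (1.9 + 3.8 + 2.1 + 3.8 + 4.1 + 4.4 + 3.4) / 7 = 3.3571
σ̂ = R̄ / d₂ = 3.3571 / 2.059 = 1.6305

1.63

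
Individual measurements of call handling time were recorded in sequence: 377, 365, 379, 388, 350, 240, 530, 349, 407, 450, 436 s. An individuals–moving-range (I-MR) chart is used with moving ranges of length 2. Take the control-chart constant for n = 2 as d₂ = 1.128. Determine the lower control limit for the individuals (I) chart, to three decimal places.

X̄ = (377 + 365 + 379 + 388 + 350 + 240 + 530 + 349 + 407 + 450 + 436) / 11 = 388.2727
Moving ranges: 12, 14, 9, 38, 110, 290, 181, 58, 43, 14; M̄R̄ = 769.0000 / 10 = 76.9000
LCL = X̄ − 3·M̄R̄/d₂ = 388.2727 − 3 × 76.9000 / 1.128 = 183.7515

183.751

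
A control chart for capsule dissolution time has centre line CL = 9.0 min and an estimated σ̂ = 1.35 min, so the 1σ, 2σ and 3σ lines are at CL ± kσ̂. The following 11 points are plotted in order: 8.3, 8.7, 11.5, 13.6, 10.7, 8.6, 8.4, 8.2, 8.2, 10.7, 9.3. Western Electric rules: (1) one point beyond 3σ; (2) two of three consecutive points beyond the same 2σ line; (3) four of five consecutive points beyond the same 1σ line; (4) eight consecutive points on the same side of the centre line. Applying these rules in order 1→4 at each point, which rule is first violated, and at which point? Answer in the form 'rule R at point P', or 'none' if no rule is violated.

rule 1 at point 4

Zone of each point (C = within 1σ̂, B = 1σ̂–2σ̂, A = 2σ̂–3σ̂, * = beyond 3σ̂; sign = side of CL): 1:-C, 2:-C, 3:+B, 4:+*, 5:+B, 6:-C, 7:-C, 8:-C, 9:-C, 10:+B, 11:+C
Rule 1 (one point beyond the 3σ limits) is satisfied at point 4.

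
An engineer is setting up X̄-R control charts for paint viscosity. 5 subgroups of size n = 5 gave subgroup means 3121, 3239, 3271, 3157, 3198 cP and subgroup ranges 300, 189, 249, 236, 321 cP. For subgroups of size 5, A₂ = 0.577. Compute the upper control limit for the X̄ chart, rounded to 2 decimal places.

X̄̄ = (3121 + 3239 + 3271 + 3157 + 3198) / 5 = 15986.0000 / 5 = 3197.2000
R̄ = (300 + 189 + 249 + 236 + 321) / 5 = 1295.0000 / 5 = 259.0000
UCL = X̄̄ + A₂·R̄ = 3197.2000 + 0.577 × 259.0000 = 3346.6430

3346.64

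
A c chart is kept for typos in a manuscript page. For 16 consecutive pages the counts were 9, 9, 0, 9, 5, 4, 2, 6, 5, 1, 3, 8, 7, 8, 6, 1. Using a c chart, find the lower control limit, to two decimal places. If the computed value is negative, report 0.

0.00

c̄ = (9 + 9 + 0 + 9 + 5 + 4 + 2 + 6 + 5 + 1 + 3 + 8 + 7 + 8 + 6 + 1) / 16 = 83 / 16 = 5.1875
LCL = c̄ − 3√c̄ = 5.1875 − 3 × 2.2776 = -1.6453 → 0 (cannot be negative)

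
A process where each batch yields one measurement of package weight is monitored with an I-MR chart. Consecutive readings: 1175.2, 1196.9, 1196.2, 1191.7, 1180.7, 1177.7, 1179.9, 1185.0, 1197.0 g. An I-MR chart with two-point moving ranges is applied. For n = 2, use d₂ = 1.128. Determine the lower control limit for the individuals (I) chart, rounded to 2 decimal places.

1166.69

X̄ = (1175.2 + 1196.9 + 1196.2 + 1191.7 + 1180.7 + 1177.7 + 1179.9 + 1185.0 + 1197.0) / 9 = 1186.7000
Moving ranges: 21.7, 0.7, 4.5, 11.0, 3.0, 2.2, 5.1, 12.0; M̄R̄ = 60.2000 / 8 = 7.5250
LCL = X̄ − 3·M̄R̄/d₂ = 1186.7000 − 3 × 7.5250 / 1.128 = 1166.6867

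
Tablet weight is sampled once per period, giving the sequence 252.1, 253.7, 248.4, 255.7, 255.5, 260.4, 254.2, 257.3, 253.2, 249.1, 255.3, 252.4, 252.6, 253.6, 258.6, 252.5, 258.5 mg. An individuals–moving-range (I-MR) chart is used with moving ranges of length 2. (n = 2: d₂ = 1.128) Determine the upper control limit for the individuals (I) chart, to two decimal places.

264.97

X̄ = (252.1 + 253.7 + 248.4 + 255.7 + 255.5 + 260.4 + 254.2 + 257.3 + 253.2 + 249.1 + 255.3 + 252.4 + 252.6 + 253.6 + 258.6 + 252.5 + 258.5) / 17 = 254.3000
Moving ranges: 1.6, 5.3, 7.3, 0.2, 4.9, 6.2, 3.1, 4.1, 4.1, 6.2, 2.9, 0.2, 1.0, 5.0, 6.1, 6.0; M̄R̄ = 64.2000 / 16 = 4.0125
UCL = X̄ + 3·M̄R̄/d₂ = 254.3000 + 3 × 4.0125 / 1.128 = 264.9715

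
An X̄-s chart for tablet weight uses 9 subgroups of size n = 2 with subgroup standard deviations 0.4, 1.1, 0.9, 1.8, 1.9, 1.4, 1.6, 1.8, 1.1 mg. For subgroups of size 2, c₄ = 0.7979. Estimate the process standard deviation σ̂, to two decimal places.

s̄ = (0.4 + 1.1 + 0.9 + 1.8 + 1.9 + 1.4 + 1.6 + 1.8 + 1.1) / 9 = 1.3333
σ̂ = s̄ / c₄ = 1.3333 / 0.7979 = 1.6711

1.67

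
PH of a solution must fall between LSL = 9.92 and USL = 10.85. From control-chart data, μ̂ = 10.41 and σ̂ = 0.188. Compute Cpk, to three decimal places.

0.780

Cpu = (USL − μ̂) / (3σ̂) = (10.85 − 10.41) / (3 × 0.188) = 0.7801; Cpl = (μ̂ − LSL) / (3σ̂) = (10.41 − 9.92) / (3 × 0.188) = 0.8688; Cpk = min(Cpu, Cpl) = 0.7801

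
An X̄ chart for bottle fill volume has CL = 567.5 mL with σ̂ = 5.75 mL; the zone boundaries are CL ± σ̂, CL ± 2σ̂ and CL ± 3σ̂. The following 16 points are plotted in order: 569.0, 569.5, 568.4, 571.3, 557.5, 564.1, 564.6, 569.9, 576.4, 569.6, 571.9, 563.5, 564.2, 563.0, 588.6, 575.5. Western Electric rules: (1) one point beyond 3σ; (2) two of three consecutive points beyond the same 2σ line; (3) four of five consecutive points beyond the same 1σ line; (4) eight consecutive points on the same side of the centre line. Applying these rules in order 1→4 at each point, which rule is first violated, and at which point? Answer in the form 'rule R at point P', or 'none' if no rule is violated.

rule 1 at point 15

Zone of each point (C = within 1σ̂, B = 1σ̂–2σ̂, A = 2σ̂–3σ̂, * = beyond 3σ̂; sign = side of CL): 1:+C, 2:+C, 3:+C, 4:+C, 5:-B, 6:-C, 7:-C, 8:+C, 9:+B, 10:+C, 11:+C, 12:-C, 13:-C, 14:-C, 15:+*, 16:+B
Rule 1 (one point beyond the 3σ limits) is satisfied at point 15.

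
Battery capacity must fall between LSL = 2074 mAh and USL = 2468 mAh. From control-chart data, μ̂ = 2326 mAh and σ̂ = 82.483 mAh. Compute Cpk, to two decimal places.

Cpu = (USL − μ̂) / (3σ̂) = (2468 − 2326) / (3 × 82.483) = 0.5739; Cpl = (μ̂ − LSL) / (3σ̂) = (2326 − 2074) / (3 × 82.483) = 1.0184; Cpk = min(Cpu, Cpl) = 0.5739

0.57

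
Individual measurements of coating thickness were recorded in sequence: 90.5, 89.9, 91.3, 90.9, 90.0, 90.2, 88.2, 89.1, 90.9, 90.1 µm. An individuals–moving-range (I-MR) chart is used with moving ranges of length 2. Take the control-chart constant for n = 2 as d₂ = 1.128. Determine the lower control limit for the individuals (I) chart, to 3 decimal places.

87.450

X̄ = (90.5 + 89.9 + 91.3 + 90.9 + 90.0 + 90.2 + 88.2 + 89.1 + 90.9 + 90.1) / 10 = 90.1100
Moving ranges: 0.6, 1.4, 0.4, 0.9, 0.2, 2.0, 0.9, 1.8, 0.8; M̄R̄ = 9.0000 / 9 = 1.0000
LCL = X̄ − 3·M̄R̄/d₂ = 90.1100 − 3 × 1.0000 / 1.128 = 87.4504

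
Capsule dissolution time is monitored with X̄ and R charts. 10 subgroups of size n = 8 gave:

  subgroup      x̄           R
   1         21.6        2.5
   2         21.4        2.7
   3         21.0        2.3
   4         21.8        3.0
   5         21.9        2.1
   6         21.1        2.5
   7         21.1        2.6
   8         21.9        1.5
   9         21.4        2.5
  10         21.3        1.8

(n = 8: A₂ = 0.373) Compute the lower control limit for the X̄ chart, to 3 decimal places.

X̄̄ = (21.6 + 21.4 + 21.0 + 21.8 + 21.9 + 21.1 + 21.1 + 21.9 + 21.4 + 21.3) / 10 = 214.5000 / 10 = 21.4500
R̄ = (2.5 + 2.7 + 2.3 + 3.0 + 2.1 + 2.5 + 2.6 + 1.5 + 2.5 + 1.8) / 10 = 23.5000 / 10 = 2.3500
LCL = X̄̄ − A₂·R̄ = 21.4500 − 0.373 × 2.3500 = 20.5734

20.573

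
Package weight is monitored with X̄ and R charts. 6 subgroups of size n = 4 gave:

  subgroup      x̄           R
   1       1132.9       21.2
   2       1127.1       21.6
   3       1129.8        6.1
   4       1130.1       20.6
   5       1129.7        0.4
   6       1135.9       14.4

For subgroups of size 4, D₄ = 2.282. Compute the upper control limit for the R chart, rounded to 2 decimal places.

32.06

R̄ = (21.2 + 21.6 + 6.1 + 20.6 + 0.4 + 14.4) / 6 = 84.3000 / 6 = 14.0500
UCL_R = D₄·R̄ = 2.282 × 14.0500 = 32.0621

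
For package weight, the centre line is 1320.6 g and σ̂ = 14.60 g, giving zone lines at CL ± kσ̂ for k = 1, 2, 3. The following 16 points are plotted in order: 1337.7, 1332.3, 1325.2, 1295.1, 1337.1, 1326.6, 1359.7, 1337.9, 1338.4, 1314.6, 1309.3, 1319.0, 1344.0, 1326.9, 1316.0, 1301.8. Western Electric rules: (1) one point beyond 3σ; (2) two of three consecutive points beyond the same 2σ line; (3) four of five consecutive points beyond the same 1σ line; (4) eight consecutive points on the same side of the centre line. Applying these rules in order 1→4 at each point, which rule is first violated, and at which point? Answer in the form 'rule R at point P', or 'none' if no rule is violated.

Zone of each point (C = within 1σ̂, B = 1σ̂–2σ̂, A = 2σ̂–3σ̂, * = beyond 3σ̂; sign = side of CL): 1:+B, 2:+C, 3:+C, 4:-B, 5:+B, 6:+C, 7:+A, 8:+B, 9:+B, 10:-C, 11:-C, 12:-C, 13:+B, 14:+C, 15:-C, 16:-B
Rule 3 (four of five consecutive points beyond the same 1σ limit) is satisfied at point 9.

rule 3 at point 9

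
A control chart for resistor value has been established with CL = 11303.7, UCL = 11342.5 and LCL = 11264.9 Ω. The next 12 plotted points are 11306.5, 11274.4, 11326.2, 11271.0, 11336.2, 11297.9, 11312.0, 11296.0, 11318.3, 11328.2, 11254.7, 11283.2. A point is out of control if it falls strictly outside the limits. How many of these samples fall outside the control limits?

1

Compare each point to [11264.9, 11342.5]: sample 11 = 11254.7 < LCL.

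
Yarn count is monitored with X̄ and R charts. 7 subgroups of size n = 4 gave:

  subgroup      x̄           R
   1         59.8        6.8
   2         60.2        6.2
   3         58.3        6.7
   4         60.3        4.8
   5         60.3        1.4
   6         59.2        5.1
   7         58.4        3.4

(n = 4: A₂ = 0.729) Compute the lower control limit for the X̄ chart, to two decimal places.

55.92

X̄̄ = (59.8 + 60.2 + 58.3 + 60.3 + 60.3 + 59.2 + 58.4) / 7 = 416.5000 / 7 = 59.5000
R̄ = (6.8 + 6.2 + 6.7 + 4.8 + 1.4 + 5.1 + 3.4) / 7 = 34.4000 / 7 = 4.9143
LCL = X̄̄ − A₂·R̄ = 59.5000 − 0.729 × 4.9143 = 55.9175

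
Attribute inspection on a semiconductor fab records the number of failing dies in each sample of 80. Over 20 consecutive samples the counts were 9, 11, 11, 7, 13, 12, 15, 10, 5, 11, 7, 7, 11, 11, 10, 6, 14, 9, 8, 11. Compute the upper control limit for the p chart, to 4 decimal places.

p̄ = Σdᵢ / (k·n) = 198 / (20 × 80) = 0.12375
UCL = p̄ + 3·√(p̄(1−p̄)/n) = 0.12375 + 3 × √(0.12375×0.87625/80) = 0.12375 + 3 × 0.03682 = 0.23420

0.2342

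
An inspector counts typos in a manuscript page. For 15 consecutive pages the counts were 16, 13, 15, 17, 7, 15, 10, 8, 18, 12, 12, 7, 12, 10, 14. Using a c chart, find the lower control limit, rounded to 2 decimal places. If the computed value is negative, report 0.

c̄ = (16 + 13 + 15 + 17 + 7 + 15 + 10 + 8 + 18 + 12 + 12 + 7 + 12 + 10 + 14) / 15 = 186 / 15 = 12.4000
LCL = c̄ − 3√c̄ = 12.4000 − 3 × 3.5214 = 1.8359

1.84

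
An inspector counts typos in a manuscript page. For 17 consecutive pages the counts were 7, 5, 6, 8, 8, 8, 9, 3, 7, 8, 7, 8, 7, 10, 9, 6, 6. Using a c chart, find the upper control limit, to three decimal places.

c̄ = (7 + 5 + 6 + 8 + 8 + 8 + 9 + 3 + 7 + 8 + 7 + 8 + 7 + 10 + 9 + 6 + 6) / 17 = 122 / 17 = 7.1765
UCL = c̄ + 3√c̄ = 7.1765 + 3 × √7.1765 = 7.1765 + 3 × 2.6789 = 15.2132

15.213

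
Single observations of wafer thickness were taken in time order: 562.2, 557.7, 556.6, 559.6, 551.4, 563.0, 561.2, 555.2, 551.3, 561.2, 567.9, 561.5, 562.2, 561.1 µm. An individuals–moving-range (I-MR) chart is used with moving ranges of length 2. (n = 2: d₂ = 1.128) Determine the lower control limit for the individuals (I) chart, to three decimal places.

546.158

X̄ = (562.2 + 557.7 + 556.6 + 559.6 + 551.4 + 563.0 + 561.2 + 555.2 + 551.3 + 561.2 + 567.9 + 561.5 + 562.2 + 561.1) / 14 = 559.4357
Moving ranges: 4.5, 1.1, 3.0, 8.2, 11.6, 1.8, 6.0, 3.9, 9.9, 6.7, 6.4, 0.7, 1.1; M̄R̄ = 64.9000 / 13 = 4.9923
LCL = X̄ − 3·M̄R̄/d₂ = 559.4357 − 3 × 4.9923 / 1.128 = 546.1583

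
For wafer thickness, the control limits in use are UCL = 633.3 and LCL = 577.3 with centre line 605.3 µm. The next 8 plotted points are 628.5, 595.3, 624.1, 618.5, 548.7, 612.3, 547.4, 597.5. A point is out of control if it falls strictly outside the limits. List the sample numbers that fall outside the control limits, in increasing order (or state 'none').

Compare each point to [577.3, 633.3]: sample 5 = 548.7 < LCL; sample 7 = 547.4 < LCL.

5, 7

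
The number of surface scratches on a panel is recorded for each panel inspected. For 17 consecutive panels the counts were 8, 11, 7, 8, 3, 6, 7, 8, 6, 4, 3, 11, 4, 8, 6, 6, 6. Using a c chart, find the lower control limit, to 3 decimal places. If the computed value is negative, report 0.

c̄ = (8 + 11 + 7 + 8 + 3 + 6 + 7 + 8 + 6 + 4 + 3 + 11 + 4 + 8 + 6 + 6 + 6) / 17 = 112 / 17 = 6.5882
LCL = c̄ − 3√c̄ = 6.5882 − 3 × 2.5668 = -1.1120 → 0 (cannot be negative)

0.000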